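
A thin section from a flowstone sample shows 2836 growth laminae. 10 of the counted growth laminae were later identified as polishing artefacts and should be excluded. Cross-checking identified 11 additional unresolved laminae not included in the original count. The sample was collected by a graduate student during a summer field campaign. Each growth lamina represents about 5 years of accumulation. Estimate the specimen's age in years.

Adjusted count: 2836 − 10 + 11 = 2837 growth laminae.
2837 growth laminae at 5 years each span 2837 × 5 = 14185 years.

14185 years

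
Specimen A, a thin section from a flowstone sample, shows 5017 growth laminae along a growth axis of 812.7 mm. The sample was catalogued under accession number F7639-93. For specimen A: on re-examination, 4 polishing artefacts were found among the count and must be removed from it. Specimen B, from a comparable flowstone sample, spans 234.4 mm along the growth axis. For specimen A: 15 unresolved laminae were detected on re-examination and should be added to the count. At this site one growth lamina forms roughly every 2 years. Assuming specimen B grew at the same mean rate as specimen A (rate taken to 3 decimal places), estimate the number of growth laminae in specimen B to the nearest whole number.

1447 growth laminae

Specimen A: adjusted count: 5017 − 4 + 15 = 5028 growth laminae.
Specimen A: at 2 years per growth lamina, 5028 × 2 = 10056 years.
A: Mean rate = 812.7 mm / 10056 years ≈ 0.081 mm/year.
For B, 234.4 / 0.081 = 2893.83 years; at 2 years per growth lamina that is 2893.83 / 2 ≈ 1447 growth laminae.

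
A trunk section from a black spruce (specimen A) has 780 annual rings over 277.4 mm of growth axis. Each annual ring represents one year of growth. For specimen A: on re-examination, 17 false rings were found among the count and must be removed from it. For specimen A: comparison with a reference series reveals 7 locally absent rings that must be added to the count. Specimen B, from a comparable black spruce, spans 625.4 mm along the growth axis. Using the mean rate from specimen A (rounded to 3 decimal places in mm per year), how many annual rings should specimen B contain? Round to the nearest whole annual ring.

1737 annual rings

Specimen A: after corrections the count is 780 − 17 + 7 = 770 annual rings.
A: Extension rate ≈ 277.4 / 770 = 0.360 mm/yr.
Specimen B: 625.4 mm / 0.360 mm per year = 1737.22 years ≈ 1737 annual rings.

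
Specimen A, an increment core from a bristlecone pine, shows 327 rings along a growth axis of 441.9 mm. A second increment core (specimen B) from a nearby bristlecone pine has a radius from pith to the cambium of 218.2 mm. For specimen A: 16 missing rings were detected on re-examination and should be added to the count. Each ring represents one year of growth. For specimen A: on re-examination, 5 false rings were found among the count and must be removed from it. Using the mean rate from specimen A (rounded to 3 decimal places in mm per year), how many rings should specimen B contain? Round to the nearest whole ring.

167 rings

Specimen A: true ring count = 327 − 5 + 16 = 338.
A: 441.9 mm over 338 years gives 441.9 / 338 ≈ 1.307 mm per year.
Specimen B: 218.2 mm / 1.307 mm per year = 166.95 years ≈ 167 rings.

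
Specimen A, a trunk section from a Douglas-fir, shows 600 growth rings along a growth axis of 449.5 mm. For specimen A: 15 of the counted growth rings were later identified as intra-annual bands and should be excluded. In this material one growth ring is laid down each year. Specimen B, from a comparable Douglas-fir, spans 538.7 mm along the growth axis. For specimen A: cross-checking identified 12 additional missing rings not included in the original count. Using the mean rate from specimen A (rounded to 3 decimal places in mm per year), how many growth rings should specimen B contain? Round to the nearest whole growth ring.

Specimen A: true growth ring count = 600 − 15 + 12 = 597.
A: Extension rate ≈ 449.5 / 597 = 0.753 mm per year.
For B, 538.7 / 0.753 = 715.41 years ≈ 715 growth rings.

715 growth rings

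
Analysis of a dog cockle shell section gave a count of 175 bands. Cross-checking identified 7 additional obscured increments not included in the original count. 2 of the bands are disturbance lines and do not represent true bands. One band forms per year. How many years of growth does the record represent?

After corrections the count is 175 − 2 + 7 = 180 bands.
With a one-to-one band periodicity this is 180 years.

180 years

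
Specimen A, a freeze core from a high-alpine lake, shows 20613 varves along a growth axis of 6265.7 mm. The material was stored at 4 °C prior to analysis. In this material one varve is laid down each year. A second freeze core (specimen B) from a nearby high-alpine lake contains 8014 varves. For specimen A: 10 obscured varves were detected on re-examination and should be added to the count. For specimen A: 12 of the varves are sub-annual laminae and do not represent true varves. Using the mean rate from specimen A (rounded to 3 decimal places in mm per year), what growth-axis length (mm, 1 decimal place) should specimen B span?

2436.3 mm

Specimen A: after corrections the count is 20613 − 12 + 10 = 20611 varves.
A: Mean rate = 6265.7 mm / 20611 years ≈ 0.304 mm/year.
B's length ≈ 0.304 × 8014 = 2436.3 mm.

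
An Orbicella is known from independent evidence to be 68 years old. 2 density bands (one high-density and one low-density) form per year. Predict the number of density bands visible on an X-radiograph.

With 2 density bands per year, 68 years would produce 68 × 2 = 136 density bands.
So 136 density bands should be present.

136 density bands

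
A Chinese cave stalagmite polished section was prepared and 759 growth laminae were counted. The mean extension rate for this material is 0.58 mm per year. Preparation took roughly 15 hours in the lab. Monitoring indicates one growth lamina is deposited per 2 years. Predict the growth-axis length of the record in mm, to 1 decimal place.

880.4 mm

At 2 years per growth lamina, 759 × 2 = 1518 years.
1518 years at 0.58 mm/year gives 0.58 × 1518 = 880.4 mm.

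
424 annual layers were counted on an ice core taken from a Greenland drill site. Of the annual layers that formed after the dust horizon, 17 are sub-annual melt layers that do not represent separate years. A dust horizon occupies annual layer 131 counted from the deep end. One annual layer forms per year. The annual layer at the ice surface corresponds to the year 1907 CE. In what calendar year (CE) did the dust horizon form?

424 − 131 = 293 annual layers lie beyond the dust horizon toward the ice surface.
Excluding 17 false annual layers: 293 − 17 = 276.
The annual layer at the ice surface is 1907 CE, so the dust horizon dates to 1907 − 276 = 1631 CE.

1631 CE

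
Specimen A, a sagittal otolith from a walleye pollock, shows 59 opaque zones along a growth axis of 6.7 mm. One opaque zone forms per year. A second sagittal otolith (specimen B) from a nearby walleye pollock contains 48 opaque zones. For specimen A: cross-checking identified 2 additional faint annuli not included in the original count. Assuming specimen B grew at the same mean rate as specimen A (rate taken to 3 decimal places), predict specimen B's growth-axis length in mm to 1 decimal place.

5.3 mm

Specimen A: adjusted count: 59 + 2 = 61 opaque zones.
A: 6.7 mm over 61 years gives 6.7 / 61 ≈ 0.110 mm/year.
Length of B = 0.110 × 48 = 5.3 mm.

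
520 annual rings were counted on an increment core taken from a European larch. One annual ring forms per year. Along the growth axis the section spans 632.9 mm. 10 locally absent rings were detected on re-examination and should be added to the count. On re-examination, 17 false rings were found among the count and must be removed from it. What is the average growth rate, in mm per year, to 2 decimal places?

1.23 mm per year

After corrections the count is 520 − 17 + 10 = 513 annual rings.
632.9 mm over 513 years gives 632.9 / 513 ≈ 1.23 mm per year.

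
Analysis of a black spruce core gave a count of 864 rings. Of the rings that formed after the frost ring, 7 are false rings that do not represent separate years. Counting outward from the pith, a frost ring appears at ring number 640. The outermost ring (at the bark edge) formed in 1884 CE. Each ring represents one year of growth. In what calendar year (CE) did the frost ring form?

1667 CE

864 − 640 = 224 rings lie beyond the frost ring toward the bark edge.
Removing the 7 false rings leaves 224 − 7 = 217 true rings beyond the frost ring.
Counting back 217 years from 1884 CE places the frost ring in 1884 − 217 = 1667 CE.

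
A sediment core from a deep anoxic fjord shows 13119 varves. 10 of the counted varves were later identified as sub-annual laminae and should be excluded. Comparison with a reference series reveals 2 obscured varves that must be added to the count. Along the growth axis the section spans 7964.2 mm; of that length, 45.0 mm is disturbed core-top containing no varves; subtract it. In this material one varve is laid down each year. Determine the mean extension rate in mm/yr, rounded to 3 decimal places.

0.604 mm/yr

True varve count = 13119 − 10 + 2 = 13111.
Removing the 45.0 mm offcut leaves 7964.2 − 45.0 = 7919.2 mm.
Extension rate ≈ 7919.2 / 13111 = 0.604 mm/yr.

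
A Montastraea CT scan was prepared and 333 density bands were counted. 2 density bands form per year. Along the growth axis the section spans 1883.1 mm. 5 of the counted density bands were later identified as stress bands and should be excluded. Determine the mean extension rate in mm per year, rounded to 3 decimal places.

Adjusted count: 333 − 5 = 328 density bands.
Dividing by 2 density bands per year: 328 / 2 = 164 years.
Mean rate = 1883.1 mm / 164 years ≈ 11.482 mm per year.

11.482 mm per year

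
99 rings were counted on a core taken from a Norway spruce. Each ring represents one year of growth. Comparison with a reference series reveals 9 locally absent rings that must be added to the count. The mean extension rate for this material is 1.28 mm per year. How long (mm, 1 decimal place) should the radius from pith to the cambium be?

138.2 mm

True ring count = 99 + 9 = 108.
Length ≈ 1.28 × 108 = 138.2 mm.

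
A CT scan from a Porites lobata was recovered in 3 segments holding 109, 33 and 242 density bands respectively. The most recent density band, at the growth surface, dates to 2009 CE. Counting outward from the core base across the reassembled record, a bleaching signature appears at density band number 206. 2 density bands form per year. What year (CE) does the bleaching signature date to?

Total density bands = 109 + 33 + 242 = 384.
384 − 206 = 178 density bands lie beyond the bleaching signature toward the growth surface.
Dividing by 2 density bands per year: 178 / 2 = 89 years.
Counting back 89 years from 2009 CE places the bleaching signature in 2009 − 89 = 1920 CE.

1920 CE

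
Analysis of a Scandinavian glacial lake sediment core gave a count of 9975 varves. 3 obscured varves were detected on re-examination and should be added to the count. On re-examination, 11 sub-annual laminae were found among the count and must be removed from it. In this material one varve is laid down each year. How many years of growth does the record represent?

Correcting the raw count gives 9975 − 11 + 3 = 9967 true varves.
With a one-to-one varve periodicity this is 9967 years.

9967 years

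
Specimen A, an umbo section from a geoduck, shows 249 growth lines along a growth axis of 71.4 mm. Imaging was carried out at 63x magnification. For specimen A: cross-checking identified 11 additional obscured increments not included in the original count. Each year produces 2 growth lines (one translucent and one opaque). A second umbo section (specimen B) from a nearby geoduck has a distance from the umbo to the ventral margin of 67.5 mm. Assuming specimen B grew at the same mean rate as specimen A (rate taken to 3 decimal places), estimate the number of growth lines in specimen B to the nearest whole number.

246 growth lines

Specimen A: after corrections the count is 249 + 11 = 260 growth lines.
Specimen A: dividing by 2 growth lines per year: 260 / 2 = 130 years.
A: Mean rate = 71.4 mm / 130 years ≈ 0.549 mm/year.
For B, 67.5 / 0.549 = 122.95 years; at 2 growth lines per year that is 122.95 × 2 ≈ 246 growth lines.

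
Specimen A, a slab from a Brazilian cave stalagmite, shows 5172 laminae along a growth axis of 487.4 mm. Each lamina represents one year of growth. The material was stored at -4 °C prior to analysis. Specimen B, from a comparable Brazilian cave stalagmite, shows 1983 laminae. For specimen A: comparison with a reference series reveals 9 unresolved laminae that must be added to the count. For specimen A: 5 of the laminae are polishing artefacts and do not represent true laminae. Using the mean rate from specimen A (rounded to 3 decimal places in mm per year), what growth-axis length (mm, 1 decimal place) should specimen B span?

186.4 mm

Specimen A: adjusted count: 5172 − 5 + 9 = 5176 laminae.
A: Extension rate ≈ 487.4 / 5176 = 0.094 mm/year.
For B, 0.094 mm/year × 1983 years = 186.4 mm.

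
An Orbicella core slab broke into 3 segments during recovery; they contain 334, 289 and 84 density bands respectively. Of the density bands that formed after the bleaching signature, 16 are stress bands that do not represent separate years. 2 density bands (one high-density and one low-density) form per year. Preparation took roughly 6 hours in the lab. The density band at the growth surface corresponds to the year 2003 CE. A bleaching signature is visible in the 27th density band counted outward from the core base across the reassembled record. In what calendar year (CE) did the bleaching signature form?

1671 CE

Total density bands = 334 + 289 + 84 = 707.
Between density band 27 and the growth surface there are 707 − 27 = 680 density bands.
Removing the 16 false density bands leaves 680 − 16 = 664 true density bands beyond the bleaching signature.
With 2 density bands per year, 664 / 2 = 332 years.
The density band at the growth surface is 2003 CE, so the bleaching signature dates to 2003 − 332 = 1671 CE.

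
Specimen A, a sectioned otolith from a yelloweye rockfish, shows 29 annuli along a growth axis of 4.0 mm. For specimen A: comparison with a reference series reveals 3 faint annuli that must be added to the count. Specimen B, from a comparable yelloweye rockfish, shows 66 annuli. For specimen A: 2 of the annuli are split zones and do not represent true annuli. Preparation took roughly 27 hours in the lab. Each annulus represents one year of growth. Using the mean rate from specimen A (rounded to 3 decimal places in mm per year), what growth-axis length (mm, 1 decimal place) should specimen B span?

Specimen A: true annulus count = 29 − 2 + 3 = 30.
A: Mean rate = 4.0 mm / 30 years ≈ 0.133 mm/yr.
For B, 0.133 mm/year × 66 years = 8.8 mm.

8.8 mm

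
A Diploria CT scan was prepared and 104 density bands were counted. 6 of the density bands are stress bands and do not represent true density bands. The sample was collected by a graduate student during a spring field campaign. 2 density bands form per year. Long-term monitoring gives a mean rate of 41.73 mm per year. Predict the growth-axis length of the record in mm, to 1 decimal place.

Adjusted count: 104 − 6 = 98 density bands.
With 2 density bands per year, 98 / 2 = 49 years.
49 years at 41.73 mm/year gives 41.73 × 49 = 2044.8 mm.

2044.8 mm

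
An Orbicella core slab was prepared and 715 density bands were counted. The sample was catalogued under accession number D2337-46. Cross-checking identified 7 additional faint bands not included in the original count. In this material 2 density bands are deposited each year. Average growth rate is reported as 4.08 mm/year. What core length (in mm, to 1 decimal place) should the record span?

1472.9 mm

Correcting the raw count gives 715 + 7 = 722 true density bands.
722 density bands at 2 per year is 722 / 2 = 361 years.
Length ≈ 4.08 × 361 = 1472.9 mm.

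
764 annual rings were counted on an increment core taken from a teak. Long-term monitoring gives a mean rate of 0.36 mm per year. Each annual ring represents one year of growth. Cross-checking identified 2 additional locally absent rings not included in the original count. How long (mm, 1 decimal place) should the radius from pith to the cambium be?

Adjusted count: 764 + 2 = 766 annual rings.
Predicted length = 0.36 mm/year × 766 years = 275.8 mm.

275.8 mm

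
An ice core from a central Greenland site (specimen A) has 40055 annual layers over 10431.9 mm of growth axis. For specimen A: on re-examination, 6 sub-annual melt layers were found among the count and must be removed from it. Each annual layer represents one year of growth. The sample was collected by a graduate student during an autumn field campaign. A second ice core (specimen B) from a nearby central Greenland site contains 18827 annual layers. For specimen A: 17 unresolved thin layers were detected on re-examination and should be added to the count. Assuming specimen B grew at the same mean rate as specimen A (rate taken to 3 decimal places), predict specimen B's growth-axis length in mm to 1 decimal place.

Specimen A: after corrections the count is 40055 − 6 + 17 = 40066 annual layers.
A: Mean rate = 10431.9 mm / 40066 years ≈ 0.260 mm/yr.
Length of B = 0.260 × 18827 = 4895.0 mm.

4895.0 mm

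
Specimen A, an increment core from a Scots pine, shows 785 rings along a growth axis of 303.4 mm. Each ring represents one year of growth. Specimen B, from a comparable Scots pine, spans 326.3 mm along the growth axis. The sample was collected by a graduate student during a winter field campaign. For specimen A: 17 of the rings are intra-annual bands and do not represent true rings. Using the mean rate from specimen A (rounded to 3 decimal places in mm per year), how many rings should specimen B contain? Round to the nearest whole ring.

Specimen A: after corrections the count is 785 − 17 = 768 rings.
A: Mean rate = 303.4 mm / 768 years ≈ 0.395 mm/yr.
For B, 326.3 / 0.395 = 826.08 years ≈ 826 rings.

826 rings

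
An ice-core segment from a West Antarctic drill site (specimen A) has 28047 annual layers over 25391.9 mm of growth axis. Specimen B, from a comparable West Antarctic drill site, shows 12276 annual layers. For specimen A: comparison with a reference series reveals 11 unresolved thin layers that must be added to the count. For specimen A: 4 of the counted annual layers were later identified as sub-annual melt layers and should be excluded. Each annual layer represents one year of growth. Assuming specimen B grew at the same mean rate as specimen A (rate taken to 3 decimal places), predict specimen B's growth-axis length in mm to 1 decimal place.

Specimen A: after corrections the count is 28047 − 4 + 11 = 28054 annual layers.
A: 25391.9 mm over 28054 years gives 25391.9 / 28054 ≈ 0.905 mm/yr.
B's length ≈ 0.905 × 12276 = 11109.8 mm.

11109.8 mm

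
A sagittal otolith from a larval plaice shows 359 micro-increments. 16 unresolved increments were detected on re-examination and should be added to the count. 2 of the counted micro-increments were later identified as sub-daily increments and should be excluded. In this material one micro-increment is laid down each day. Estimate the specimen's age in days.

373 days

Correcting the raw count gives 359 − 2 + 16 = 373 true micro-increments.
One micro-increment per day makes the duration 373 days.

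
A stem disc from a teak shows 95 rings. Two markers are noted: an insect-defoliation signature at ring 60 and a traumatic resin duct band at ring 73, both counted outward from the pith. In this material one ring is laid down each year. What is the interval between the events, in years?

The two markers are separated by 73 − 60 = 13 rings.
That is 13 years at one ring per year.

13 yr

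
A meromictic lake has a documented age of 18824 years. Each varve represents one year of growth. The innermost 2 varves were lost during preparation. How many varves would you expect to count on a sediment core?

At one varve per year, 18824 years correspond to 18824 varves.
Subtracting the 2 varves not captured gives 18824 − 2 = 18822 varves in the record.

18822 varves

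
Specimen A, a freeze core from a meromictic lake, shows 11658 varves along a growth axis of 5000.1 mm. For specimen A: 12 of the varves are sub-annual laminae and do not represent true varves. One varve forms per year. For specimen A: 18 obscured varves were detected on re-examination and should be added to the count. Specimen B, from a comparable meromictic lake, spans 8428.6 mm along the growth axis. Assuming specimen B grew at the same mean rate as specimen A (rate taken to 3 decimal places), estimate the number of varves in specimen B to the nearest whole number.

19647 varves

Specimen A: true varve count = 11658 − 12 + 18 = 11664.
A: 5000.1 mm over 11664 years gives 5000.1 / 11664 ≈ 0.429 mm/year.
B spans 8428.6 / 0.429 = 19647.09 years ≈ 19647 varves.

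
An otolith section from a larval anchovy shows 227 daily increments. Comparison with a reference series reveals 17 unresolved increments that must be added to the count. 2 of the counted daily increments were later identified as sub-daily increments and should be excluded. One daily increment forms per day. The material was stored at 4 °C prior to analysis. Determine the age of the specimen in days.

242 days

Adjusted count: 227 − 2 + 17 = 242 daily increments.
At one daily increment per day, that is 242 days.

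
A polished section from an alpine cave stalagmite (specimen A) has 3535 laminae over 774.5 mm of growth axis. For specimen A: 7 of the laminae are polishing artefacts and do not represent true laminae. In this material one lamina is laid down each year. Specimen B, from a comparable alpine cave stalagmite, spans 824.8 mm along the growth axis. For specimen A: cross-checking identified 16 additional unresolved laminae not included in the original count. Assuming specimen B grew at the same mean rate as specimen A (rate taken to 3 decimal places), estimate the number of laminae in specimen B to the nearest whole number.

Specimen A: true lamina count = 3535 − 7 + 16 = 3544.
A: Extension rate ≈ 774.5 / 3544 = 0.219 mm/year.
B spans 824.8 / 0.219 = 3766.21 years ≈ 3766 laminae.

3766 laminae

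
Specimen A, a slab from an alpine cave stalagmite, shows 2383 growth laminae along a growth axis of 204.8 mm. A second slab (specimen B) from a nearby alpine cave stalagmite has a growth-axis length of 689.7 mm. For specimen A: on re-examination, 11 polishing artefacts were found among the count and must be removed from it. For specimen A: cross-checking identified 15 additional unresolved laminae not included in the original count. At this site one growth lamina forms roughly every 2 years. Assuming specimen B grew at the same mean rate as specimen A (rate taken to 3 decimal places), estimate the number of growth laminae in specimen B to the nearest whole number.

8020 growth laminae

Specimen A: correcting the raw count gives 2383 − 11 + 15 = 2387 true growth laminae.
Specimen A: at 2 years per growth lamina, 2387 × 2 = 4774 years.
A: 204.8 mm over 4774 years gives 204.8 / 4774 ≈ 0.043 mm per year.
B spans 689.7 / 0.043 = 16039.53 years; at 2 years per growth lamina that is 16039.53 / 2 ≈ 8020 growth laminae.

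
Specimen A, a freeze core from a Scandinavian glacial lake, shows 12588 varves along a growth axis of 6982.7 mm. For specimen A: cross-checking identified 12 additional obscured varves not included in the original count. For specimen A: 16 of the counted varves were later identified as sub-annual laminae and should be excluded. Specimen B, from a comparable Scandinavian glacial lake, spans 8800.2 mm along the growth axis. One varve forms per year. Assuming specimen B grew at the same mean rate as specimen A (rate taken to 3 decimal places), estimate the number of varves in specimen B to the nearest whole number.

15856 varves

Specimen A: adjusted count: 12588 − 16 + 12 = 12584 varves.
A: Extension rate ≈ 6982.7 / 12584 = 0.555 mm/year.
B spans 8800.2 / 0.555 = 15856.22 years ≈ 15856 varves.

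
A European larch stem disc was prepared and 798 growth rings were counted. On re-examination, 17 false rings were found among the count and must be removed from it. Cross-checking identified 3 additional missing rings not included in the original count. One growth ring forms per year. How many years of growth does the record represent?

Correcting the raw count gives 798 − 17 + 3 = 784 true growth rings.
With a one-to-one growth ring periodicity this is 784 years.

784 years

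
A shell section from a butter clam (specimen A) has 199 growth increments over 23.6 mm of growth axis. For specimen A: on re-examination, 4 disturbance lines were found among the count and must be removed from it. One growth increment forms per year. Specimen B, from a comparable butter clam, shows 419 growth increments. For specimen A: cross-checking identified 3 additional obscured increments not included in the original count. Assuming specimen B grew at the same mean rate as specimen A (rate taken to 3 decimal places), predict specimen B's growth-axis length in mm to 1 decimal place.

Specimen A: adjusted count: 199 − 4 + 3 = 198 growth increments.
A: 23.6 mm over 198 years gives 23.6 / 198 ≈ 0.119 mm/year.
Length of B = 0.119 × 419 = 49.9 mm.

49.9 mm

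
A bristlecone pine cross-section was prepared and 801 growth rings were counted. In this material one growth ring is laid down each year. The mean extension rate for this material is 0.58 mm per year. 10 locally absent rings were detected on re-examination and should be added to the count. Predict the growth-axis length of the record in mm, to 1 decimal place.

Correcting the raw count gives 801 + 10 = 811 true growth rings.
811 years at 0.58 mm/year gives 0.58 × 811 = 470.4 mm.

470.4 mm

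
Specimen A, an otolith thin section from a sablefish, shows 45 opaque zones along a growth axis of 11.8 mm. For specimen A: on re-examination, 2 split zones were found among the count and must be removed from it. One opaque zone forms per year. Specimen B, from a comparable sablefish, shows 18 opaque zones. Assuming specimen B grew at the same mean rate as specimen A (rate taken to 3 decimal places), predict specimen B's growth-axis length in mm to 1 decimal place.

4.9 mm

Specimen A: adjusted count: 45 − 2 = 43 opaque zones.
A: Mean rate = 11.8 mm / 43 years ≈ 0.274 mm/yr.
Length of B = 0.274 × 18 = 4.9 mm.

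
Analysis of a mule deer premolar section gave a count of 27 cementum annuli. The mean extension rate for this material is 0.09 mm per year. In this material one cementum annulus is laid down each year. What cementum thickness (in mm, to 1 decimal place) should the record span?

27 years of growth are recorded.
Length ≈ 0.09 × 27 = 2.4 mm.

2.4 mm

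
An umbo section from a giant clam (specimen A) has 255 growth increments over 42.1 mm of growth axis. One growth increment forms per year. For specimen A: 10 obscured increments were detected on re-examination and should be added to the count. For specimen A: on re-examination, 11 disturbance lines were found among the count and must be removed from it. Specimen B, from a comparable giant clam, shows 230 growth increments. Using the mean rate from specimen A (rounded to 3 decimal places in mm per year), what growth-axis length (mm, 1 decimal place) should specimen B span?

38.2 mm

Specimen A: adjusted count: 255 − 11 + 10 = 254 growth increments.
A: Mean rate = 42.1 mm / 254 years ≈ 0.166 mm/yr.
For B, 0.166 mm/year × 230 years = 38.2 mm.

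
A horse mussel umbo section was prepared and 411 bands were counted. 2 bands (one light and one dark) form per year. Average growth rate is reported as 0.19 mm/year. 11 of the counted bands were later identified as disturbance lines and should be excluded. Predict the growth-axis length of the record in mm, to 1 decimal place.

After corrections the count is 411 − 11 = 400 bands.
Dividing by 2 bands per year: 400 / 2 = 200 years.
Predicted length = 0.19 mm/year × 200 years = 38.0 mm.

38.0 mm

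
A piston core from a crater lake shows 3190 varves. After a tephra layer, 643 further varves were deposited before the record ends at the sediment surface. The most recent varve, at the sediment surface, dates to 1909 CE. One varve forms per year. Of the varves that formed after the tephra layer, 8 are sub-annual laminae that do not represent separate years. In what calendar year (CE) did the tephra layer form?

1274 CE

There are 643 varves younger than the tephra layer.
643 − 8 false = 635 true varves after the tephra layer.
The varve at the sediment surface is 1909 CE, so the tephra layer dates to 1909 − 635 = 1274 CE.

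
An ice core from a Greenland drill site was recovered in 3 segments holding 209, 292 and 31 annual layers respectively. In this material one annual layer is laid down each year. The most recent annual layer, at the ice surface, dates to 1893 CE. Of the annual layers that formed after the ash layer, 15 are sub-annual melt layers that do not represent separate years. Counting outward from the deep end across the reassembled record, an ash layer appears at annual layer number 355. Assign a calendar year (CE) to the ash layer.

Total annual layers = 209 + 292 + 31 = 532.
Between annual layer 355 and the ice surface there are 532 − 355 = 177 annual layers.
Removing the 15 false annual layers leaves 177 − 15 = 162 true annual layers beyond the ash layer.
Counting back 162 years from 1893 CE places the ash layer in 1893 − 162 = 1731 CE.

1731 CE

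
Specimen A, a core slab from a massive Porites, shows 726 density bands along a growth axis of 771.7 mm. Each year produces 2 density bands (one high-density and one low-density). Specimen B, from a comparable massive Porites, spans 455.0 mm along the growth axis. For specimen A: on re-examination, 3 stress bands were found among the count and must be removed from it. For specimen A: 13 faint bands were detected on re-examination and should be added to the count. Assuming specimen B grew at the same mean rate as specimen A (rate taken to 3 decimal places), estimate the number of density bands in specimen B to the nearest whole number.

Specimen A: correcting the raw count gives 726 − 3 + 13 = 736 true density bands.
Specimen A: with 2 density bands per year, 736 / 2 = 368 years.
A: 771.7 mm over 368 years gives 771.7 / 368 ≈ 2.097 mm per year.
Specimen B: 455.0 mm / 2.097 mm per year = 216.98 years; at 2 density bands per year that is 216.98 × 2 ≈ 434 density bands.

434 density bands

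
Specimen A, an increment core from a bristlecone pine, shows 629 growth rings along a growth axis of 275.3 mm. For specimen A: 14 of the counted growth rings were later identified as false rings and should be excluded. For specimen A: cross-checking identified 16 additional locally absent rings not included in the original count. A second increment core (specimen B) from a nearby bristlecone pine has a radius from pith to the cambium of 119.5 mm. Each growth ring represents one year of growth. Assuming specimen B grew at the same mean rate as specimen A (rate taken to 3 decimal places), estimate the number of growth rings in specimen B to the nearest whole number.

274 growth rings

Specimen A: true growth ring count = 629 − 14 + 16 = 631.
A: Mean rate = 275.3 mm / 631 years ≈ 0.436 mm/yr.
Specimen B: 119.5 mm / 0.436 mm per year = 274.08 years ≈ 274 growth rings.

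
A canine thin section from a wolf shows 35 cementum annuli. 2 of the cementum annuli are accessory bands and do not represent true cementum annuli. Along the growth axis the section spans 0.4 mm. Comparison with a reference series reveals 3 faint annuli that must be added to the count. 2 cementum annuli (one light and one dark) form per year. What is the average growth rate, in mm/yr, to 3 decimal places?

0.022 mm/yr

Correcting the raw count gives 35 − 2 + 3 = 36 true cementum annuli.
36 cementum annuli at 2 per year is 36 / 2 = 18 years.
Mean rate = 0.4 mm / 18 years ≈ 0.022 mm/yr.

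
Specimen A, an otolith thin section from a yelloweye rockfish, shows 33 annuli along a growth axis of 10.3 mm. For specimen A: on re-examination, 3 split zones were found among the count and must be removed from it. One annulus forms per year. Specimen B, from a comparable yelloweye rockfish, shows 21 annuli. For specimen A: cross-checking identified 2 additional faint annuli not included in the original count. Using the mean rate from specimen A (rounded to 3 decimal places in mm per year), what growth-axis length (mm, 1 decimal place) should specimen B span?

Specimen A: true annulus count = 33 − 3 + 2 = 32.
A: Mean rate = 10.3 mm / 32 years ≈ 0.322 mm/yr.
Length of B = 0.322 × 21 = 6.8 mm.

6.8 mm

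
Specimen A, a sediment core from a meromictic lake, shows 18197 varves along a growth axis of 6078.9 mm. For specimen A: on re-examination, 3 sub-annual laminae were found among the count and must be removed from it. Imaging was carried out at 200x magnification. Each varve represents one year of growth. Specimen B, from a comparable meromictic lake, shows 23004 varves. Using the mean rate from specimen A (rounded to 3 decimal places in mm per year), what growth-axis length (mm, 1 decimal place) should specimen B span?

7683.3 mm

Specimen A: after corrections the count is 18197 − 3 = 18194 varves.
A: Extension rate ≈ 6078.9 / 18194 = 0.334 mm/yr.
B's length ≈ 0.334 × 23004 = 7683.3 mm.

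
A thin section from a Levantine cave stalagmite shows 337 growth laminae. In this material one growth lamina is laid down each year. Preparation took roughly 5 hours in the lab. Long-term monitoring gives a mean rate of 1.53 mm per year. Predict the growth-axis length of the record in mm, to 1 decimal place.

515.6 mm

337 years of growth are recorded.
Predicted length = 1.53 mm/year × 337 years = 515.6 mm.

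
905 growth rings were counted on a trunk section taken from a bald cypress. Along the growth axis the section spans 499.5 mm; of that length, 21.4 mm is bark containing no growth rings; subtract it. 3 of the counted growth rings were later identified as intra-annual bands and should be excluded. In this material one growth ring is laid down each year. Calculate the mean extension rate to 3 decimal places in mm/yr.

Adjusted count: 905 − 3 = 902 growth rings.
The growth record spans 499.5 − 21.4 = 478.1 mm.
478.1 mm over 902 years gives 478.1 / 902 ≈ 0.530 mm/yr.

0.530 mm/yr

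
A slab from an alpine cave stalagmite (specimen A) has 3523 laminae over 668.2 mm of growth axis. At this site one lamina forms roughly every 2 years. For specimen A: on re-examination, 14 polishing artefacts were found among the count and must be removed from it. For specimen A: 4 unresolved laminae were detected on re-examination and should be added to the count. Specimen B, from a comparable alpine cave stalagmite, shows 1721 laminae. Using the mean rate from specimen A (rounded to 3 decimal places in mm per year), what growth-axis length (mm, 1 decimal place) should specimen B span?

327.0 mm

Specimen A: after corrections the count is 3523 − 14 + 4 = 3513 laminae.
Specimen A: multiplying by 2 years per lamina: 3513 × 2 = 7026 years.
A: Extension rate ≈ 668.2 / 7026 = 0.095 mm/year.
Specimen B: at 2 years per lamina, 1721 × 2 = 3442 years. Length of B = 0.095 × 3442 = 327.0 mm.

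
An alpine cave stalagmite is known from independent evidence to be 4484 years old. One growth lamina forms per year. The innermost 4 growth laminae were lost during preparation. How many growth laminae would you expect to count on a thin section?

4480 growth laminae

One growth lamina per year gives 4484 growth laminae over 4484 years.
4484 − 4 missed = 4480 growth laminae expected in the prepared section.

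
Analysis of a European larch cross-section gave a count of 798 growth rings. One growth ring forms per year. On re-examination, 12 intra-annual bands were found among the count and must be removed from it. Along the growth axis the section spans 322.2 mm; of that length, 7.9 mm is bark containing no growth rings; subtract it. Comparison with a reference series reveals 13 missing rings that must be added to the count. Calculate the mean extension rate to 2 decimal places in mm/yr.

Adjusted count: 798 − 12 + 13 = 799 growth rings.
The growth record spans 322.2 − 7.9 = 314.3 mm.
Mean rate = 314.3 mm / 799 years ≈ 0.39 mm/yr.

0.39 mm/yr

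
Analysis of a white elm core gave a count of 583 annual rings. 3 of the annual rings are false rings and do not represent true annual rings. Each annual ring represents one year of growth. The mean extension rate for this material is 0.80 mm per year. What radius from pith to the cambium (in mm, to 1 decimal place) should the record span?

Correcting the raw count gives 583 − 3 = 580 true annual rings.
Length ≈ 0.80 × 580 = 464.0 mm.

464.0 mm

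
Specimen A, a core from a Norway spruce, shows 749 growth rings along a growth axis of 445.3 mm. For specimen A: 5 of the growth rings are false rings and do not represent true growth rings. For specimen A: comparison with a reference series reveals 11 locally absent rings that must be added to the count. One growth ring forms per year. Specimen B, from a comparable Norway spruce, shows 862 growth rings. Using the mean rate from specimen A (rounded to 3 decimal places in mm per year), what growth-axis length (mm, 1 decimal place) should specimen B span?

Specimen A: correcting the raw count gives 749 − 5 + 11 = 755 true growth rings.
A: Mean rate = 445.3 mm / 755 years ≈ 0.590 mm/yr.
For B, 0.590 mm/year × 862 years = 508.6 mm.

508.6 mm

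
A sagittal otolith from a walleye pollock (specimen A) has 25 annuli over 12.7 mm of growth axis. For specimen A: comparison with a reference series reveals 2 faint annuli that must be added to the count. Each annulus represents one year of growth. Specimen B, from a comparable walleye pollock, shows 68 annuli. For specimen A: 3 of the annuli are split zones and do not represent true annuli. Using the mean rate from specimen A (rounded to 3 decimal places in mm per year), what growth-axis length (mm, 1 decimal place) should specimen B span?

36.0 mm

Specimen A: correcting the raw count gives 25 − 3 + 2 = 24 true annuli.
A: Mean rate = 12.7 mm / 24 years ≈ 0.529 mm/yr.
Length of B = 0.529 × 68 = 36.0 mm.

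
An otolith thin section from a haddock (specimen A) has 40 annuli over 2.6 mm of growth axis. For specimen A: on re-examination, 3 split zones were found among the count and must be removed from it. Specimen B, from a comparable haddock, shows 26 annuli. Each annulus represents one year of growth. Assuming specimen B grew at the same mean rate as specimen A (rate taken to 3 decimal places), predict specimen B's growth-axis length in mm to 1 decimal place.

1.8 mm

Specimen A: after corrections the count is 40 − 3 = 37 annuli.
A: Mean rate = 2.6 mm / 37 years ≈ 0.070 mm/yr.
B's length ≈ 0.070 × 26 = 1.8 mm.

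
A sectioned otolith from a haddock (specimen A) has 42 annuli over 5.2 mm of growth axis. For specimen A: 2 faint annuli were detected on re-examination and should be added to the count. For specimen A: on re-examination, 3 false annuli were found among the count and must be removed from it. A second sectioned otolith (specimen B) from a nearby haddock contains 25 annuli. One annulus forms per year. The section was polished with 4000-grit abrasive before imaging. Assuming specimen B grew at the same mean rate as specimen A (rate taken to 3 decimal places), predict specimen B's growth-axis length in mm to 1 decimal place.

Specimen A: adjusted count: 42 − 3 + 2 = 41 annuli.
A: 5.2 mm over 41 years gives 5.2 / 41 ≈ 0.127 mm per year.
For B, 0.127 mm/year × 25 years = 3.2 mm.

3.2 mm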